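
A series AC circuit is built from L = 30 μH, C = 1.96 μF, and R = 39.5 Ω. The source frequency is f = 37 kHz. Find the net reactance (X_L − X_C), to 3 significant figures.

ω = 2πf = 232500 rad/s
X_L = ωL = 6.97 Ω
X_C = 1/(ωC) = 2.19 Ω
X = 6.97 − 2.19 = 4.78 Ω

4.78 Ω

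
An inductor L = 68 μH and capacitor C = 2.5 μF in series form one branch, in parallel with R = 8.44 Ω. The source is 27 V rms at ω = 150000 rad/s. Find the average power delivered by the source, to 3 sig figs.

86.4 W

X_L = ωL = 10.2 Ω
X_C = 1/(ωC) = 2.67 Ω
Branch 1: Z₁ = R = 8.44 Ω
Branch 2 (series LC): Z₂ = j(X_L − X_C) = j7.53 Ω
Parallel: Z = Z₁Z₂/(Z₁+Z₂), |Z| = 5.62 Ω, ∠Z = 48.2°
I = V/|Z| = 4.80 A
P = VI cos φ = 27 × 4.80 × cos(48.2°) = 86.4 W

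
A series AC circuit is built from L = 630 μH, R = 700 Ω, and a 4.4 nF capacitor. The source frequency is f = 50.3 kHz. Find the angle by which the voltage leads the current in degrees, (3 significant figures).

ω = 2πf = 316000 rad/s
X_L = ωL = 199 Ω
X_C = 1/(ωC) = 719 Ω
Net reactance X = X_L − X_C = -520 Ω
Z = 700 − j520 Ω
|Z| = √(700² + 520²) = 872 Ω
∠Z = arctan(-520/700) = -36.6°

-36.6°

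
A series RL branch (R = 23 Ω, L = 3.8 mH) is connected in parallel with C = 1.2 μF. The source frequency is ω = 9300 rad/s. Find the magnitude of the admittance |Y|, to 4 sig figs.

X_L = ωL = 35.34 Ω
X_C = 1/(ωC) = 89.61 Ω
Branch 1 (R+jX_L): Z₁ = 23.00 + j35.34 Ω, |Z₁| = 42.17 Ω
Branch 2 (−jX_C): Z₂ = −j89.61 Ω
Parallel: Z = Z₁Z₂/(Z₁+Z₂), |Z| = 64.10 Ω, ∠Z = 33.97°
|Y| = 1/|Z| = 15.60 mS

15.60 mS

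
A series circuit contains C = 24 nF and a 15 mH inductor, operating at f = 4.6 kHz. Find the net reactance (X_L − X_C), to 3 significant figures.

-1010 Ω

ω = 2πf = 28900 rad/s
X_L = ωL = 434 Ω
X_C = 1/(ωC) = 1440 Ω
X = 434 − 1440 = -1010 Ω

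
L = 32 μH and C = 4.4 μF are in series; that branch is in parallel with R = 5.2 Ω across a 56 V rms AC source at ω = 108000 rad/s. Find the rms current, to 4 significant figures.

X_L = ωL = 3.456 Ω
X_C = 1/(ωC) = 2.104 Ω
Branch 1: Z₁ = R = 5.200 Ω
Branch 2 (series LC): Z₂ = j(X_L − X_C) = j1.352 Ω
Parallel: Z = Z₁Z₂/(Z₁+Z₂), |Z| = 1.308 Ω, ∠Z = 75.43°
I = V/|Z| = 56/1.308 = 42.81 A

42.81 A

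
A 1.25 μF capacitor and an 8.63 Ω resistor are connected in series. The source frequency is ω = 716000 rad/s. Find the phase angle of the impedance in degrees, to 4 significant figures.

X_C = 1/(ωC) = 1.117 Ω
Z = 8.630 − j1.117 Ω
|Z| = √(8.630² + 1.117²) = 8.702 Ω
∠Z = arctan(-1.117/8.630) = -7.377°

-7.377°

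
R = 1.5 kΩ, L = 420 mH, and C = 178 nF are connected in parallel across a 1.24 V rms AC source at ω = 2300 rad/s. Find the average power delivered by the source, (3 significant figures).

X_L = ωL = 966 Ω
X_C = 1/(ωC) = 2440 Ω
Parallel: admittances add. Y = 1/R + 1/(jωL) + jωC
Y = (0.000667 − j0.000626) S
|Y| = 0.000914 S → |Z| = 1/|Y| = 1090 Ω, ∠Z = −∠Y = 43.2°
I = V/|Z| = 1.13 mA
P = VI cos φ = 1.24 × 0.00113 × cos(43.2°) = 1.03 mW

1.03 mW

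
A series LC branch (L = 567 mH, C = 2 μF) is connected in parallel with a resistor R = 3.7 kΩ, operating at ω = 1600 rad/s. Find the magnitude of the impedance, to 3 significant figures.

X_L = ωL = 907 Ω
X_C = 1/(ωC) = 312 Ω
Branch 1: Z₁ = R = 3700 Ω
Branch 2 (series LC): Z₂ = j(X_L − X_C) = j595 Ω
Parallel: Z = Z₁Z₂/(Z₁+Z₂), |Z| = 587 Ω, ∠Z = 80.9°

587 Ω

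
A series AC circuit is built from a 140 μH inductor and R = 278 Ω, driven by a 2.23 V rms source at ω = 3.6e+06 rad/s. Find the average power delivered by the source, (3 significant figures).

X_L = ωL = 504 Ω
Z = 278 + j504 Ω
|Z| = √(278² + 504²) = 576 Ω
∠Z = arctan(504/278) = 61.1°
I = V/|Z| = 3.87 mA
P = VI cos φ = 2.23 × 0.00387 × cos(61.1°) = 4.17 mW

4.17 mW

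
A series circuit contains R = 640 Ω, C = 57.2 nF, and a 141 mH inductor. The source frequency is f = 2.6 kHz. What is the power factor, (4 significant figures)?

0.4606

ω = 2πf = 16340 rad/s
X_L = ωL = 2303 Ω
X_C = 1/(ωC) = 1070 Ω
Net reactance X = X_L − X_C = 1233 Ω
Z = 640.0 + j1233 Ω
|Z| = √(640.0² + 1233²) = 1389 Ω
∠Z = arctan(1233/640.0) = 62.57°
cos φ = cos(62.57°) = 0.4606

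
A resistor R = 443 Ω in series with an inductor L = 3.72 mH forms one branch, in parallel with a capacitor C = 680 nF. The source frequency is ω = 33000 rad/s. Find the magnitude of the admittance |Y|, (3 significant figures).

X_L = ωL = 123 Ω
X_C = 1/(ωC) = 44.6 Ω
Branch 1 (R+jX_L): Z₁ = 443 + j123 Ω, |Z₁| = 460 Ω
Branch 2 (−jX_C): Z₂ = −j44.6 Ω
Parallel: Z = Z₁Z₂/(Z₁+Z₂), |Z| = 45.5 Ω, ∠Z = -84.5°
|Y| = 1/|Z| = 22.0 mS

22.0 mS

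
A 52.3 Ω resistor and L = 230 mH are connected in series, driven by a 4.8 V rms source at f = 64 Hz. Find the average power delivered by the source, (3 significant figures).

107 mW

ω = 2πf = 402.1 rad/s
X_L = ωL = 92.5 Ω
Z = 52.3 + j92.5 Ω
|Z| = √(52.3² + 92.5²) = 106 Ω
∠Z = arctan(92.5/52.3) = 60.5°
I = V/|Z| = 45.2 mA
P = VI cos φ = 4.8 × 0.0452 × cos(60.5°) = 107 mW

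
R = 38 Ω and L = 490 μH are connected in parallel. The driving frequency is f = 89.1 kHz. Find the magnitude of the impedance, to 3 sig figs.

ω = 2πf = 559800 rad/s
X_L = ωL = 274 Ω
Parallel: admittances add. Y = 1/R + 1/(jωL)
Y = (0.0263 − j0.00365) S
|Y| = 0.0266 S → |Z| = 1/|Y| = 37.6 Ω, ∠Z = −∠Y = 7.89°

37.6 Ω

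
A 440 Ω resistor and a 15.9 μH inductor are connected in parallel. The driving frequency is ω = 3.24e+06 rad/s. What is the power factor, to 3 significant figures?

0.116

X_L = ωL = 51.5 Ω
Parallel: admittances add. Y = 1/R + 1/(jωL)
Y = (0.00227 − j0.0194) S
|Y| = 0.0195 S → |Z| = 1/|Y| = 51.2 Ω, ∠Z = −∠Y = 83.3°
cos φ = cos(83.3°) = 0.116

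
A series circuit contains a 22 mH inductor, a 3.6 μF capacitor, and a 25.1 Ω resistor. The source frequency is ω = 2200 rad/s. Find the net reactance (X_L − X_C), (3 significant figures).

X_L = ωL = 48.4 Ω
X_C = 1/(ωC) = 126 Ω
X = 48.4 − 126 = -77.9 Ω

-77.9 Ω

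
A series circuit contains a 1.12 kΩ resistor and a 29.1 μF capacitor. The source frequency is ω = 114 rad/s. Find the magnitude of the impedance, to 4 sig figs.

1160 Ω

X_C = 1/(ωC) = 301.4 Ω
Z = 1120 − j301.4 Ω
|Z| = √(1120² + 301.4²) = 1160 Ω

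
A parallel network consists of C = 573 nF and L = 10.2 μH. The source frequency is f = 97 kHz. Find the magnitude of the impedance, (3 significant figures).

5.31 Ω

ω = 2πf = 609500 rad/s
X_L = ωL = 6.22 Ω
X_C = 1/(ωC) = 2.86 Ω
Parallel: admittances add. Y = 1/(jωL) + jωC
Y = (0 + j0.188) S
|Y| = 0.188 S → |Z| = 1/|Y| = 5.31 Ω, ∠Z = −∠Y = -90.0°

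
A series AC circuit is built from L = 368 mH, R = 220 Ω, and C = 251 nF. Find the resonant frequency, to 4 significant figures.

523.7 Hz

ω₀ = 1/√(LC) = 1/√(0.368 × 2.51e-07) = 3290 rad/s
f₀ = ω₀/(2π) = 523.7 Hz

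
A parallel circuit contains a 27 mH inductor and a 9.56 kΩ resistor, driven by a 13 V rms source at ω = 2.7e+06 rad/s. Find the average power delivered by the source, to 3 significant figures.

17.7 mW

X_L = ωL = 72900 Ω
Parallel: admittances add. Y = 1/R + 1/(jωL)
Y = (0.000105 − j1.37e-05) S
|Y| = 0.000105 S → |Z| = 1/|Y| = 9480 Ω, ∠Z = −∠Y = 7.47°
I = V/|Z| = 1.37 mA
P = VI cos φ = 13 × 0.00137 × cos(7.47°) = 17.7 mW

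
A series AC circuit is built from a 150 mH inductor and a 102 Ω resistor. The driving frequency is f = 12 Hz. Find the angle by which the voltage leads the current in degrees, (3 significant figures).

6.33°

ω = 2πf = 75.40 rad/s
X_L = ωL = 11.3 Ω
Z = 102 + j11.3 Ω
|Z| = √(102² + 11.3²) = 103 Ω
∠Z = arctan(11.3/102) = 6.33°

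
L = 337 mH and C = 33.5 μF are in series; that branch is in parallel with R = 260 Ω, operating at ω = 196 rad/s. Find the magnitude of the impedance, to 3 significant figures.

81.9 Ω

X_L = ωL = 66.1 Ω
X_C = 1/(ωC) = 152 Ω
Branch 1: Z₁ = R = 260 Ω
Branch 2 (series LC): Z₂ = j(X_L − X_C) = −j86.2 Ω
Parallel: Z = Z₁Z₂/(Z₁+Z₂), |Z| = 81.9 Ω, ∠Z = -71.6°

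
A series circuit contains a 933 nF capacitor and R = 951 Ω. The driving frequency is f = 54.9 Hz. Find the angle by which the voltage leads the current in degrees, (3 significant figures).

-73.0°

ω = 2πf = 344.9 rad/s
X_C = 1/(ωC) = 3110 Ω
Z = 951 − j3110 Ω
|Z| = √(951² + 3110²) = 3250 Ω
∠Z = arctan(-3110/951) = -73.0°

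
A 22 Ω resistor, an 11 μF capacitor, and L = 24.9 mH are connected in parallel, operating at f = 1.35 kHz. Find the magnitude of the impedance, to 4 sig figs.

10.04 Ω

ω = 2πf = 8482 rad/s
X_L = ωL = 211.2 Ω
X_C = 1/(ωC) = 10.72 Ω
Parallel: admittances add. Y = 1/R + 1/(jωL) + jωC
Y = (0.04545 + j0.08857) S
|Y| = 0.09955 S → |Z| = 1/|Y| = 10.04 Ω, ∠Z = −∠Y = -62.83°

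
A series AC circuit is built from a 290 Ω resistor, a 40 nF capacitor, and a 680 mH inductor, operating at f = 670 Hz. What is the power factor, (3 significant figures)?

0.0939

ω = 2πf = 4210 rad/s
X_L = ωL = 2860 Ω
X_C = 1/(ωC) = 5940 Ω
Net reactance X = X_L − X_C = -3080 Ω
Z = 290 − j3080 Ω
|Z| = √(290² + 3080²) = 3090 Ω
∠Z = arctan(-3080/290) = -84.6°
cos φ = cos(-84.6°) = 0.0939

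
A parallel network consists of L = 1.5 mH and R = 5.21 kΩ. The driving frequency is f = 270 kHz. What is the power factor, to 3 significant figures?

0.439

ω = 2πf = 1.696e+06 rad/s
X_L = ωL = 2540 Ω
Parallel: admittances add. Y = 1/R + 1/(jωL)
Y = (0.000192 − j0.000393) S
|Y| = 0.000437 S → |Z| = 1/|Y| = 2290 Ω, ∠Z = −∠Y = 64.0°
cos φ = cos(64.0°) = 0.439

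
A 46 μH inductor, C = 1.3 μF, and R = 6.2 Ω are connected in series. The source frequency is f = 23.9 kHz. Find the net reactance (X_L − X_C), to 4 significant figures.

ω = 2πf = 150200 rad/s
X_L = ωL = 6.908 Ω
X_C = 1/(ωC) = 5.122 Ω
X = 6.908 − 5.122 = 1.785 Ω

1.785 Ω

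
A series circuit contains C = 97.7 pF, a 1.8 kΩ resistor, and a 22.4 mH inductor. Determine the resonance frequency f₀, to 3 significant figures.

ω₀ = 1/√(LC) = 1/√(0.0224 × 9.77e-11) = 676000 rad/s
f₀ = ω₀/(2π) = 108 kHz

108 kHz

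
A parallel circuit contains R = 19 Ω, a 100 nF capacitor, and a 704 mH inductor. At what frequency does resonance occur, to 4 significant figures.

599.8 Hz

ω₀ = 1/√(LC) = 1/√(0.704 × 1e-07) = 3769 rad/s
f₀ = ω₀/(2π) = 599.8 Hz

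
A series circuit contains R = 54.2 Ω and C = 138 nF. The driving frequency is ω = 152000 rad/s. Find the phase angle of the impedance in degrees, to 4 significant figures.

X_C = 1/(ωC) = 47.67 Ω
Z = 54.20 − j47.67 Ω
|Z| = √(54.20² + 47.67²) = 72.18 Ω
∠Z = arctan(-47.67/54.20) = -41.33°

-41.33°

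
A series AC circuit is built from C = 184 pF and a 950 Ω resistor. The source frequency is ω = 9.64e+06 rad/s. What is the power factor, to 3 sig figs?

X_C = 1/(ωC) = 564 Ω
Z = 950 − j564 Ω
|Z| = √(950² + 564²) = 1100 Ω
∠Z = arctan(-564/950) = -30.7°
cos φ = cos(-30.7°) = 0.860

0.860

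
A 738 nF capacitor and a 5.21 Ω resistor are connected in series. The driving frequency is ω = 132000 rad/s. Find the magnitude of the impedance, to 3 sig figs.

X_C = 1/(ωC) = 10.3 Ω
Z = 5.21 − j10.3 Ω
|Z| = √(5.21² + 10.3²) = 11.5 Ω

11.5 Ω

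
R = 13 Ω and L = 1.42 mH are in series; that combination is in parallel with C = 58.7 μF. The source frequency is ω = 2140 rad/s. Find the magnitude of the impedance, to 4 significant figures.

X_L = ωL = 3.039 Ω
X_C = 1/(ωC) = 7.961 Ω
Branch 1 (R+jX_L): Z₁ = 13.00 + j3.039 Ω, |Z₁| = 13.35 Ω
Branch 2 (−jX_C): Z₂ = −j7.961 Ω
Parallel: Z = Z₁Z₂/(Z₁+Z₂), |Z| = 7.646 Ω, ∠Z = -56.11°

7.646 Ω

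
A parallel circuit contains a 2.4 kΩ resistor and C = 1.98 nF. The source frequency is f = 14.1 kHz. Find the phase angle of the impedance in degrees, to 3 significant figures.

-22.8°

ω = 2πf = 88590 rad/s
X_C = 1/(ωC) = 5700 Ω
Parallel: admittances add. Y = 1/R + jωC
Y = (0.000417 + j0.000175) S
|Y| = 0.000452 S → |Z| = 1/|Y| = 2210 Ω, ∠Z = −∠Y = -22.8°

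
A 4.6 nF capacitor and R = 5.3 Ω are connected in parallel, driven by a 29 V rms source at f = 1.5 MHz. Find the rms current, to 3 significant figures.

5.61 A

ω = 2πf = 9.425e+06 rad/s
X_C = 1/(ωC) = 23.1 Ω
Parallel: admittances add. Y = 1/R + jωC
Y = (0.189 + j0.0434) S
|Y| = 0.194 S → |Z| = 1/|Y| = 5.17 Ω, ∠Z = −∠Y = -12.9°
I = V/|Z| = 29/5.17 = 5.61 A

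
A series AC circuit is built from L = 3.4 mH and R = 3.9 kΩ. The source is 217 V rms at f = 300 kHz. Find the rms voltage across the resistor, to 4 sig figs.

ω = 2πf = 1.885e+06 rad/s
X_L = ωL = 6409 Ω
Z = 3900 + j6409 Ω
|Z| = √(3900² + 6409²) = 7502 Ω
I = V/|Z| = 28.92 mA
V_R = I·|Z_R| = 0.02892 × 3900 = 112.8 V

112.8 V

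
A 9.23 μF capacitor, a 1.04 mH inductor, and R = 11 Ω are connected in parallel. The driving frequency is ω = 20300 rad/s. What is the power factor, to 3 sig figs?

0.545

X_L = ωL = 21.1 Ω
X_C = 1/(ωC) = 5.34 Ω
Parallel: admittances add. Y = 1/R + 1/(jωL) + jωC
Y = (0.0909 + j0.140) S
|Y| = 0.167 S → |Z| = 1/|Y| = 5.99 Ω, ∠Z = −∠Y = -57.0°
cos φ = cos(-57.0°) = 0.545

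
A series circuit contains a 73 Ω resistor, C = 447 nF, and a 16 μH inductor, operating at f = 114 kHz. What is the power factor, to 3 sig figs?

ω = 2πf = 716300 rad/s
X_L = ωL = 11.5 Ω
X_C = 1/(ωC) = 3.12 Ω
Net reactance X = X_L − X_C = 8.34 Ω
Z = 73.0 + j8.34 Ω
|Z| = √(73.0² + 8.34²) = 73.5 Ω
∠Z = arctan(8.34/73.0) = 6.52°
cos φ = cos(6.52°) = 0.994

0.994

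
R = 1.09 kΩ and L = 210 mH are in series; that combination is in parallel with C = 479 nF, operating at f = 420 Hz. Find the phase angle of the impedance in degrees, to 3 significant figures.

-50.8°

ω = 2πf = 2639 rad/s
X_L = ωL = 554 Ω
X_C = 1/(ωC) = 791 Ω
Branch 1 (R+jX_L): Z₁ = 1090 + j554 Ω, |Z₁| = 1220 Ω
Branch 2 (−jX_C): Z₂ = −j791 Ω
Parallel: Z = Z₁Z₂/(Z₁+Z₂), |Z| = 867 Ω, ∠Z = -50.8°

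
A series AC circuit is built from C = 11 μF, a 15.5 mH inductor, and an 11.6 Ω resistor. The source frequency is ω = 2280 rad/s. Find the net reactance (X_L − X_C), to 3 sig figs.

X_L = ωL = 35.3 Ω
X_C = 1/(ωC) = 39.9 Ω
X = 35.3 − 39.9 = -4.53 Ω

-4.53 Ω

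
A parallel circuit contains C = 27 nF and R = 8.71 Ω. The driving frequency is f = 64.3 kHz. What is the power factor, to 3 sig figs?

ω = 2πf = 404000 rad/s
X_C = 1/(ωC) = 91.7 Ω
Parallel: admittances add. Y = 1/R + jωC
Y = (0.115 + j0.0109) S
|Y| = 0.115 S → |Z| = 1/|Y| = 8.67 Ω, ∠Z = −∠Y = -5.43°
cos φ = cos(-5.43°) = 0.996

0.996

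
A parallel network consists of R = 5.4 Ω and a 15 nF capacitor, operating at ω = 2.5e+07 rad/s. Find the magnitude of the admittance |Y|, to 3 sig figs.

X_C = 1/(ωC) = 2.67 Ω
Parallel: admittances add. Y = 1/R + jωC
Y = (0.185 + j0.375) S
|Y| = 0.418 S → |Z| = 1/|Y| = 2.39 Ω, ∠Z = −∠Y = -63.7°

418 mS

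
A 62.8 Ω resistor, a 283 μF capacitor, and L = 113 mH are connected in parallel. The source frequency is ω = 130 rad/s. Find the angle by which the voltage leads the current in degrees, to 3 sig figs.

X_L = ωL = 14.7 Ω
X_C = 1/(ωC) = 27.2 Ω
Parallel: admittances add. Y = 1/R + 1/(jωL) + jωC
Y = (0.0159 − j0.0313) S
|Y| = 0.0351 S → |Z| = 1/|Y| = 28.5 Ω, ∠Z = −∠Y = 63.0°

63.0°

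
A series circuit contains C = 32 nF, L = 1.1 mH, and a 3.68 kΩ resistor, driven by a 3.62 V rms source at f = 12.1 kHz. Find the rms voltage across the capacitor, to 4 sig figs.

0.4027 V

ω = 2πf = 76030 rad/s
X_L = ωL = 83.63 Ω
X_C = 1/(ωC) = 411.0 Ω
Net reactance X = X_L − X_C = -327.4 Ω
Z = 3680 − j327.4 Ω
|Z| = √(3680² + 327.4²) = 3695 Ω
I = V/|Z| = 979.8 μA
V_C = I·|Z_C| = 0.0009798 × 411.0 = 0.4027 V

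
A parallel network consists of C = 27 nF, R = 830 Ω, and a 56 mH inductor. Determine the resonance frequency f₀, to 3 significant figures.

ω₀ = 1/√(LC) = 1/√(0.056 × 2.7e-08) = 25720 rad/s
f₀ = ω₀/(2π) = 4.09 kHz

4.09 kHz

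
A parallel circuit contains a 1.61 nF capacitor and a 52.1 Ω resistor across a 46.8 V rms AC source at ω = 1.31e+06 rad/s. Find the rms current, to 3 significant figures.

904 mA

X_C = 1/(ωC) = 474 Ω
Parallel: admittances add. Y = 1/R + jωC
Y = (0.0192 + j0.00211) S
|Y| = 0.0193 S → |Z| = 1/|Y| = 51.8 Ω, ∠Z = −∠Y = -6.27°
I = V/|Z| = 46.8/51.8 = 904 mA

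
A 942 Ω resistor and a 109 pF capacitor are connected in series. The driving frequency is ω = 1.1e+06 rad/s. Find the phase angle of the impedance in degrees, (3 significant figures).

-83.6°

X_C = 1/(ωC) = 8340 Ω
Z = 942 − j8340 Ω
|Z| = √(942² + 8340²) = 8390 Ω
∠Z = arctan(-8340/942) = -83.6°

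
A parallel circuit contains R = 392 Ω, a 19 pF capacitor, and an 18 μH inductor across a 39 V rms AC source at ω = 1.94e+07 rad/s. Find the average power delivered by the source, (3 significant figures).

3.88 W

X_L = ωL = 349 Ω
X_C = 1/(ωC) = 2710 Ω
Parallel: admittances add. Y = 1/R + 1/(jωL) + jωC
Y = (0.00255 − j0.00250) S
|Y| = 0.00357 S → |Z| = 1/|Y| = 280 Ω, ∠Z = −∠Y = 44.4°
I = V/|Z| = 139 mA
P = VI cos φ = 39 × 0.139 × cos(44.4°) = 3.88 W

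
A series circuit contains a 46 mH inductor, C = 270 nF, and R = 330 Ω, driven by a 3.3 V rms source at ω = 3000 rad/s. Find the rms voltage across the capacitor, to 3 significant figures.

X_L = ωL = 138 Ω
X_C = 1/(ωC) = 1230 Ω
Net reactance X = X_L − X_C = -1100 Ω
Z = 330 − j1100 Ω
|Z| = √(330² + 1100²) = 1150 Ω
I = V/|Z| = 2.88 mA
V_C = I·|Z_C| = 0.00288 × 1230 = 3.56 V

3.56 V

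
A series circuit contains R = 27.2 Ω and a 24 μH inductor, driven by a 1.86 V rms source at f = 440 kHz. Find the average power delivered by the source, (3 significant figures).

ω = 2πf = 2.765e+06 rad/s
X_L = ωL = 66.4 Ω
Z = 27.2 + j66.4 Ω
|Z| = √(27.2² + 66.4²) = 71.7 Ω
∠Z = arctan(66.4/27.2) = 67.7°
I = V/|Z| = 25.9 mA
P = VI cos φ = 1.86 × 0.0259 × cos(67.7°) = 18.3 mW

18.3 mW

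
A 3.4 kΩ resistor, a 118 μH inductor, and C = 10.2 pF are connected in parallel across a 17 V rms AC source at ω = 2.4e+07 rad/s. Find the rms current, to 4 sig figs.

5.328 mA

X_L = ωL = 2832 Ω
X_C = 1/(ωC) = 4085 Ω
Parallel: admittances add. Y = 1/R + 1/(jωL) + jωC
Y = (0.0002941 − j0.0001083) S
|Y| = 0.0003134 S → |Z| = 1/|Y| = 3191 Ω, ∠Z = −∠Y = 20.22°
I = V/|Z| = 17/3191 = 5.328 mA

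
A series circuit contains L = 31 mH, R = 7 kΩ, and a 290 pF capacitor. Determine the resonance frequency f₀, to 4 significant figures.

ω₀ = 1/√(LC) = 1/√(0.031 × 2.9e-10) = 333500 rad/s
f₀ = ω₀/(2π) = 53.08 kHz

53.08 kHz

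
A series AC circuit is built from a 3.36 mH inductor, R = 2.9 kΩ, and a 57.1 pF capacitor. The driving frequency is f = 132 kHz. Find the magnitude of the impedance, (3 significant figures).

18600 Ω

ω = 2πf = 829400 rad/s
X_L = ωL = 2790 Ω
X_C = 1/(ωC) = 21100 Ω
Net reactance X = X_L − X_C = -18300 Ω
Z = 2900 − j18300 Ω
|Z| = √(2900² + 18300²) = 18600 Ω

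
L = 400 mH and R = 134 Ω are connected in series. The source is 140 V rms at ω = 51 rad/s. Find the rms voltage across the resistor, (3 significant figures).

X_L = ωL = 20.4 Ω
Z = 134 + j20.4 Ω
|Z| = √(134² + 20.4²) = 136 Ω
I = V/|Z| = 1.03 A
V_R = I·|Z_R| = 1.03 × 134 = 138 V

138 V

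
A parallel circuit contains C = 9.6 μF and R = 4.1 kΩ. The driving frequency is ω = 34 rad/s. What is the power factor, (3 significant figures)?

X_C = 1/(ωC) = 3060 Ω
Parallel: admittances add. Y = 1/R + jωC
Y = (0.000244 + j0.000326) S
|Y| = 0.000407 S → |Z| = 1/|Y| = 2450 Ω, ∠Z = −∠Y = -53.2°
cos φ = cos(-53.2°) = 0.599

0.599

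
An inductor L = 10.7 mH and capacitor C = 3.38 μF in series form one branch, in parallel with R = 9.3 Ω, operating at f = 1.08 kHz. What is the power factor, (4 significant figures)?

ω = 2πf = 6786 rad/s
X_L = ωL = 72.61 Ω
X_C = 1/(ωC) = 43.60 Ω
Branch 1: Z₁ = R = 9.300 Ω
Branch 2 (series LC): Z₂ = j(X_L − X_C) = j29.01 Ω
Parallel: Z = Z₁Z₂/(Z₁+Z₂), |Z| = 8.856 Ω, ∠Z = 17.78°
cos φ = cos(17.78°) = 0.9523

0.9523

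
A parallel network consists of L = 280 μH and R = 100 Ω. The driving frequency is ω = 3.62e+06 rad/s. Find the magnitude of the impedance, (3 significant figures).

99.5 Ω

X_L = ωL = 1010 Ω
Parallel: admittances add. Y = 1/R + 1/(jωL)
Y = (0.0100 − j0.000987) S
|Y| = 0.0100 S → |Z| = 1/|Y| = 99.5 Ω, ∠Z = −∠Y = 5.63°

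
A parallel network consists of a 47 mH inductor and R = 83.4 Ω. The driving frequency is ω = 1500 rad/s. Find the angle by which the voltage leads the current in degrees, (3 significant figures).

X_L = ωL = 70.5 Ω
Parallel: admittances add. Y = 1/R + 1/(jωL)
Y = (0.0120 − j0.0142) S
|Y| = 0.0186 S → |Z| = 1/|Y| = 53.8 Ω, ∠Z = −∠Y = 49.8°

49.8°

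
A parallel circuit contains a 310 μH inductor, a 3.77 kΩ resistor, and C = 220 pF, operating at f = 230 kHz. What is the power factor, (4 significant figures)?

ω = 2πf = 1.445e+06 rad/s
X_L = ωL = 448.0 Ω
X_C = 1/(ωC) = 3145 Ω
Parallel: admittances add. Y = 1/R + 1/(jωL) + jωC
Y = (0.0002653 − j0.001914) S
|Y| = 0.001933 S → |Z| = 1/|Y| = 517.5 Ω, ∠Z = −∠Y = 82.11°
cos φ = cos(82.11°) = 0.1373

0.1373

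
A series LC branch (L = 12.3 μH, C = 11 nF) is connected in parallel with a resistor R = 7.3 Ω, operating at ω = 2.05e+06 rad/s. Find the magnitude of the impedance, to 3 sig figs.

X_L = ωL = 25.2 Ω
X_C = 1/(ωC) = 44.3 Ω
Branch 1: Z₁ = R = 7.30 Ω
Branch 2 (series LC): Z₂ = j(X_L − X_C) = −j19.1 Ω
Parallel: Z = Z₁Z₂/(Z₁+Z₂), |Z| = 6.82 Ω, ∠Z = -20.9°

6.82 Ω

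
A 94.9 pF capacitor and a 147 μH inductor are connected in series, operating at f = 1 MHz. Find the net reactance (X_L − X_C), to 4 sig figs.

ω = 2πf = 6.283e+06 rad/s
X_L = ωL = 923.6 Ω
X_C = 1/(ωC) = 1677 Ω
X = 923.6 − 1677 = -753.5 Ω

-753.5 Ω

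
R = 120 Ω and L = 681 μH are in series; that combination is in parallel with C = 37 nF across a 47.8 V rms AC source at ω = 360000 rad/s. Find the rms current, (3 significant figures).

486 mA

X_L = ωL = 245 Ω
X_C = 1/(ωC) = 75.1 Ω
Branch 1 (R+jX_L): Z₁ = 120 + j245 Ω, |Z₁| = 273 Ω
Branch 2 (−jX_C): Z₂ = −j75.1 Ω
Parallel: Z = Z₁Z₂/(Z₁+Z₂), |Z| = 98.4 Ω, ∠Z = -80.9°
I = V/|Z| = 47.8/98.4 = 486 mA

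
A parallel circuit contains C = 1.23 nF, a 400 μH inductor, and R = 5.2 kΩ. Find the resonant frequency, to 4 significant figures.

226.9 kHz

ω₀ = 1/√(LC) = 1/√(0.0004 × 1.23e-09) = 1.426e+06 rad/s
f₀ = ω₀/(2π) = 226.9 kHz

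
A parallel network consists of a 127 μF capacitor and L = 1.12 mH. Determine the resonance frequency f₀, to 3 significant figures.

422 Hz

ω₀ = 1/√(LC) = 1/√(0.00112 × 0.000127) = 2651 rad/s
f₀ = ω₀/(2π) = 422 Hz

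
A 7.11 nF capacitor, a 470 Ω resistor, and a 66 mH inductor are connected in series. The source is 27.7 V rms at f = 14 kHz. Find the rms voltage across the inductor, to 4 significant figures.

ω = 2πf = 87960 rad/s
X_L = ωL = 5806 Ω
X_C = 1/(ωC) = 1599 Ω
Net reactance X = X_L − X_C = 4207 Ω
Z = 470.0 + j4207 Ω
|Z| = √(470.0² + 4207²) = 4233 Ω
I = V/|Z| = 6.544 mA
V_L = I·|Z_L| = 0.006544 × 5806 = 37.99 V

37.99 V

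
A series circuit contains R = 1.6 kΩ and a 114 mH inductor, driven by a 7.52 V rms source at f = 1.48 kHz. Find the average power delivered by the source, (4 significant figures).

ω = 2πf = 9299 rad/s
X_L = ωL = 1060 Ω
Z = 1600 + j1060 Ω
|Z| = √(1600² + 1060²) = 1919 Ω
∠Z = arctan(1060/1600) = 33.53°
I = V/|Z| = 3.918 mA
P = VI cos φ = 7.52 × 0.003918 × cos(33.53°) = 24.56 mW

24.56 mW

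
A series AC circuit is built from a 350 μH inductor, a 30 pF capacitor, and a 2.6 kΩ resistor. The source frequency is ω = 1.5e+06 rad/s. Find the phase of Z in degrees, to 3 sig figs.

-83.2°

X_L = ωL = 525 Ω
X_C = 1/(ωC) = 22200 Ω
Net reactance X = X_L − X_C = -21700 Ω
Z = 2600 − j21700 Ω
|Z| = √(2600² + 21700²) = 21900 Ω
∠Z = arctan(-21700/2600) = -83.2°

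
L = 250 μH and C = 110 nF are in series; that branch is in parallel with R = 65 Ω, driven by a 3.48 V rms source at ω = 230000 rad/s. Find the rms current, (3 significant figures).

X_L = ωL = 57.5 Ω
X_C = 1/(ωC) = 39.5 Ω
Branch 1: Z₁ = R = 65.0 Ω
Branch 2 (series LC): Z₂ = j(X_L − X_C) = j18.0 Ω
Parallel: Z = Z₁Z₂/(Z₁+Z₂), |Z| = 17.3 Ω, ∠Z = 74.5°
I = V/|Z| = 3.48/17.3 = 201 mA

201 mA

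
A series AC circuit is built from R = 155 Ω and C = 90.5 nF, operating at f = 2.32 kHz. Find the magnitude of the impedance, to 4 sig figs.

ω = 2πf = 14580 rad/s
X_C = 1/(ωC) = 758.0 Ω
Z = 155.0 − j758.0 Ω
|Z| = √(155.0² + 758.0²) = 773.7 Ω

773.7 Ω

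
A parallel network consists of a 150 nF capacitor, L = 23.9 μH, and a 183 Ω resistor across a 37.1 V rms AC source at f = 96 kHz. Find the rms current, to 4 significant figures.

809.0 mA

ω = 2πf = 603200 rad/s
X_L = ωL = 14.42 Ω
X_C = 1/(ωC) = 11.05 Ω
Parallel: admittances add. Y = 1/R + 1/(jωL) + jωC
Y = (0.005464 + j0.02111) S
|Y| = 0.02181 S → |Z| = 1/|Y| = 45.86 Ω, ∠Z = −∠Y = -75.49°
I = V/|Z| = 37.1/45.86 = 809.0 mA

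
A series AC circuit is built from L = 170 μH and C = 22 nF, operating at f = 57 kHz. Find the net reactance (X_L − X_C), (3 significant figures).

ω = 2πf = 358100 rad/s
X_L = ωL = 60.9 Ω
X_C = 1/(ωC) = 127 Ω
X = 60.9 − 127 = -66.0 Ω

-66.0 Ω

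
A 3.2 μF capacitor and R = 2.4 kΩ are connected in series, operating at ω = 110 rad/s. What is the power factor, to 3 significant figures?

X_C = 1/(ωC) = 2840 Ω
Z = 2400 − j2840 Ω
|Z| = √(2400² + 2840²) = 3720 Ω
∠Z = arctan(-2840/2400) = -49.8°
cos φ = cos(-49.8°) = 0.645

0.645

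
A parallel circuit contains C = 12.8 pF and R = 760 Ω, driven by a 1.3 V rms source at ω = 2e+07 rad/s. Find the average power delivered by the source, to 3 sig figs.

X_C = 1/(ωC) = 3910 Ω
Parallel: admittances add. Y = 1/R + jωC
Y = (0.00132 + j0.000256) S
|Y| = 0.00134 S → |Z| = 1/|Y| = 746 Ω, ∠Z = −∠Y = -11.0°
I = V/|Z| = 1.74 mA
P = VI cos φ = 1.3 × 0.00174 × cos(-11.0°) = 2.22 mW

2.22 mW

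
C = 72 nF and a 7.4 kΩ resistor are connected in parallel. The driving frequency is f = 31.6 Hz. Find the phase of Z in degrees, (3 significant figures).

-6.04°

ω = 2πf = 198.5 rad/s
X_C = 1/(ωC) = 70000 Ω
Parallel: admittances add. Y = 1/R + jωC
Y = (0.000135 + j1.43e-05) S
|Y| = 0.000136 S → |Z| = 1/|Y| = 7360 Ω, ∠Z = −∠Y = -6.04°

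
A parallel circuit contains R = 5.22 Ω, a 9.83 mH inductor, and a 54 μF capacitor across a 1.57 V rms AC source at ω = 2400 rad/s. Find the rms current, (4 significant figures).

330.5 mA

X_L = ωL = 23.59 Ω
X_C = 1/(ωC) = 7.716 Ω
Parallel: admittances add. Y = 1/R + 1/(jωL) + jωC
Y = (0.1916 + j0.08721) S
|Y| = 0.2105 S → |Z| = 1/|Y| = 4.751 Ω, ∠Z = −∠Y = -24.48°
I = V/|Z| = 1.57/4.751 = 330.5 mA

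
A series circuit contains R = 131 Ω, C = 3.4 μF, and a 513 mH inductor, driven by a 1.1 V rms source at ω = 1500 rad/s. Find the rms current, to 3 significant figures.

X_L = ωL = 770 Ω
X_C = 1/(ωC) = 196 Ω
Net reactance X = X_L − X_C = 573 Ω
Z = 131 + j573 Ω
|Z| = √(131² + 573²) = 588 Ω
I = V/|Z| = 1.1/588 = 1.87 mA

1.87 mA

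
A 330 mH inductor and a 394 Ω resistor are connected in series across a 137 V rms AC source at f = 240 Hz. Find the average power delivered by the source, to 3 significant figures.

18.4 W

ω = 2πf = 1508 rad/s
X_L = ωL = 498 Ω
Z = 394 + j498 Ω
|Z| = √(394² + 498²) = 635 Ω
∠Z = arctan(498/394) = 51.6°
I = V/|Z| = 216 mA
P = VI cos φ = 137 × 0.216 × cos(51.6°) = 18.4 W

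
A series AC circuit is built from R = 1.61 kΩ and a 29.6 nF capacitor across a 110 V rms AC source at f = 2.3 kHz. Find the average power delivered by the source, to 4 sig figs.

ω = 2πf = 14450 rad/s
X_C = 1/(ωC) = 2338 Ω
Z = 1610 − j2338 Ω
|Z| = √(1610² + 2338²) = 2839 Ω
∠Z = arctan(-2338/1610) = -55.45°
I = V/|Z| = 38.75 mA
P = VI cos φ = 110 × 0.03875 × cos(-55.45°) = 2.418 W

2.418 W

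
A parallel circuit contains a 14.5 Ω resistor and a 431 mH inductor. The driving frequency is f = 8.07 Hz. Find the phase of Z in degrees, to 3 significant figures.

33.6°

ω = 2πf = 50.71 rad/s
X_L = ωL = 21.9 Ω
Parallel: admittances add. Y = 1/R + 1/(jωL)
Y = (0.0690 − j0.0458) S
|Y| = 0.0828 S → |Z| = 1/|Y| = 12.1 Ω, ∠Z = −∠Y = 33.6°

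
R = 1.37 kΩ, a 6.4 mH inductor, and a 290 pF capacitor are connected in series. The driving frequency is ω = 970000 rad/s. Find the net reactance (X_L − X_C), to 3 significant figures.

2650 Ω

X_L = ωL = 6210 Ω
X_C = 1/(ωC) = 3550 Ω
X = 6210 − 3550 = 2650 Ω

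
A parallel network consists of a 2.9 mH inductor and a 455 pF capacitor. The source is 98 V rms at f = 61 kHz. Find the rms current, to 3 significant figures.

71.1 mA

ω = 2πf = 383300 rad/s
X_L = ωL = 1110 Ω
X_C = 1/(ωC) = 5730 Ω
Parallel: admittances add. Y = 1/(jωL) + jωC
Y = (0 − j0.000725) S
|Y| = 0.000725 S → |Z| = 1/|Y| = 1380 Ω, ∠Z = −∠Y = 90.0°
I = V/|Z| = 98/1380 = 71.1 mA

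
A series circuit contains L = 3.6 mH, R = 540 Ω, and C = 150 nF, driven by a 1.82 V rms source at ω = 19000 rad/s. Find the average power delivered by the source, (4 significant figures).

4.816 mW

X_L = ωL = 68.40 Ω
X_C = 1/(ωC) = 350.9 Ω
Net reactance X = X_L − X_C = -282.5 Ω
Z = 540.0 − j282.5 Ω
|Z| = √(540.0² + 282.5²) = 609.4 Ω
∠Z = arctan(-282.5/540.0) = -27.61°
I = V/|Z| = 2.986 mA
P = VI cos φ = 1.82 × 0.002986 × cos(-27.61°) = 4.816 mW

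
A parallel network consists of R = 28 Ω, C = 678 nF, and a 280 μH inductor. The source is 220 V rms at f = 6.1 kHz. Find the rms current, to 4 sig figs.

16.74 A

ω = 2πf = 38330 rad/s
X_L = ωL = 10.73 Ω
X_C = 1/(ωC) = 38.48 Ω
Parallel: admittances add. Y = 1/R + 1/(jωL) + jωC
Y = (0.03571 − j0.06720) S
|Y| = 0.07610 S → |Z| = 1/|Y| = 13.14 Ω, ∠Z = −∠Y = 62.01°
I = V/|Z| = 220/13.14 = 16.74 A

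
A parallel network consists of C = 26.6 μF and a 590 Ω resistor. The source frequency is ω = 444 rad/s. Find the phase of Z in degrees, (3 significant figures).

X_C = 1/(ωC) = 84.7 Ω
Parallel: admittances add. Y = 1/R + jωC
Y = (0.00169 + j0.0118) S
|Y| = 0.0119 S → |Z| = 1/|Y| = 83.8 Ω, ∠Z = −∠Y = -81.8°

-81.8°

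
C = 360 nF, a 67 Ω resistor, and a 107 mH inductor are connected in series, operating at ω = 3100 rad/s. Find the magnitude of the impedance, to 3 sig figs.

568 Ω

X_L = ωL = 332 Ω
X_C = 1/(ωC) = 896 Ω
Net reactance X = X_L − X_C = -564 Ω
Z = 67.0 − j564 Ω
|Z| = √(67.0² + 564²) = 568 Ω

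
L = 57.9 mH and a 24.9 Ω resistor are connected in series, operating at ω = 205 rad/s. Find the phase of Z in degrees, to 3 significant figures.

X_L = ωL = 11.9 Ω
Z = 24.9 + j11.9 Ω
|Z| = √(24.9² + 11.9²) = 27.6 Ω
∠Z = arctan(11.9/24.9) = 25.5°

25.5°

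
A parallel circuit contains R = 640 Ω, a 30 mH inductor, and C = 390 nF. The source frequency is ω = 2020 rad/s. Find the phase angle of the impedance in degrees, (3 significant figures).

X_L = ωL = 60.6 Ω
X_C = 1/(ωC) = 1270 Ω
Parallel: admittances add. Y = 1/R + 1/(jωL) + jωC
Y = (0.00156 − j0.0157) S
|Y| = 0.0158 S → |Z| = 1/|Y| = 63.3 Ω, ∠Z = −∠Y = 84.3°

84.3°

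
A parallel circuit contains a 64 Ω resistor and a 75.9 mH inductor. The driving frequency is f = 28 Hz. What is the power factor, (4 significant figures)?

0.2042

ω = 2πf = 175.9 rad/s
X_L = ωL = 13.35 Ω
Parallel: admittances add. Y = 1/R + 1/(jωL)
Y = (0.01562 − j0.07489) S
|Y| = 0.07650 S → |Z| = 1/|Y| = 13.07 Ω, ∠Z = −∠Y = 78.21°
cos φ = cos(78.21°) = 0.2042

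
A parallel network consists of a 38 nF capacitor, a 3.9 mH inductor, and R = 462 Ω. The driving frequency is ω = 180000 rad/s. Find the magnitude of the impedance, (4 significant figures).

X_L = ωL = 702.0 Ω
X_C = 1/(ωC) = 146.2 Ω
Parallel: admittances add. Y = 1/R + 1/(jωL) + jωC
Y = (0.002165 + j0.005415) S
|Y| = 0.005832 S → |Z| = 1/|Y| = 171.5 Ω, ∠Z = −∠Y = -68.21°

171.5 Ω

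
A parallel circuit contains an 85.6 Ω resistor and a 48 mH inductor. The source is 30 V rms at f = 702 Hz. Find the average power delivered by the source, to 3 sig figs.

10.5 W

ω = 2πf = 4411 rad/s
X_L = ωL = 212 Ω
Parallel: admittances add. Y = 1/R + 1/(jωL)
Y = (0.0117 − j0.00472) S
|Y| = 0.0126 S → |Z| = 1/|Y| = 79.4 Ω, ∠Z = −∠Y = 22.0°
I = V/|Z| = 378 mA
P = VI cos φ = 30 × 0.378 × cos(22.0°) = 10.5 W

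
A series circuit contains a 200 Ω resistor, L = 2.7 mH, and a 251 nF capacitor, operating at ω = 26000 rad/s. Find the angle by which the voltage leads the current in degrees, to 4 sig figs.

-22.55°

X_L = ωL = 70.20 Ω
X_C = 1/(ωC) = 153.2 Ω
Net reactance X = X_L − X_C = -83.03 Ω
Z = 200.0 − j83.03 Ω
|Z| = √(200.0² + 83.03²) = 216.6 Ω
∠Z = arctan(-83.03/200.0) = -22.55°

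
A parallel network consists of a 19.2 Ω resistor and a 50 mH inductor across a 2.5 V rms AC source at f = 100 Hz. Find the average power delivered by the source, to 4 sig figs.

325.5 mW

ω = 2πf = 628.3 rad/s
X_L = ωL = 31.42 Ω
Parallel: admittances add. Y = 1/R + 1/(jωL)
Y = (0.05208 − j0.03183) S
|Y| = 0.06104 S → |Z| = 1/|Y| = 16.38 Ω, ∠Z = −∠Y = 31.43°
I = V/|Z| = 152.6 mA
P = VI cos φ = 2.5 × 0.1526 × cos(31.43°) = 325.5 mW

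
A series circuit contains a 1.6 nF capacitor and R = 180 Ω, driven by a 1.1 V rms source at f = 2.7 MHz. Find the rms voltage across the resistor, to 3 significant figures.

ω = 2πf = 1.696e+07 rad/s
X_C = 1/(ωC) = 36.8 Ω
Z = 180 − j36.8 Ω
|Z| = √(180² + 36.8²) = 184 Ω
I = V/|Z| = 5.99 mA
V_R = I·|Z_R| = 0.00599 × 180 = 1.08 V

1.08 V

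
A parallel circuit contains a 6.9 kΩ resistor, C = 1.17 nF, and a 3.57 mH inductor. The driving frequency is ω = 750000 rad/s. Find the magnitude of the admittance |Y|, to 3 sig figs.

524 μS

X_L = ωL = 2680 Ω
X_C = 1/(ωC) = 1140 Ω
Parallel: admittances add. Y = 1/R + 1/(jωL) + jωC
Y = (0.000145 + j0.000504) S
|Y| = 0.000524 S → |Z| = 1/|Y| = 1910 Ω, ∠Z = −∠Y = -74.0°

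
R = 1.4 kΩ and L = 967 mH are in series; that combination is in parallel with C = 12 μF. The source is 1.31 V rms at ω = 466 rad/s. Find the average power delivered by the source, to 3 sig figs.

1.11 mW

X_L = ωL = 451 Ω
X_C = 1/(ωC) = 179 Ω
Branch 1 (R+jX_L): Z₁ = 1400 + j451 Ω, |Z₁| = 1470 Ω
Branch 2 (−jX_C): Z₂ = −j179 Ω
Parallel: Z = Z₁Z₂/(Z₁+Z₂), |Z| = 184 Ω, ∠Z = -83.1°
I = V/|Z| = 7.10 mA
P = VI cos φ = 1.31 × 0.00710 × cos(-83.1°) = 1.11 mW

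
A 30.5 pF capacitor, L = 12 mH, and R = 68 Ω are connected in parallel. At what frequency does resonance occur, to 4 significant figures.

ω₀ = 1/√(LC) = 1/√(0.012 × 3.05e-11) = 1.653e+06 rad/s
f₀ = ω₀/(2π) = 263.1 kHz

263.1 kHz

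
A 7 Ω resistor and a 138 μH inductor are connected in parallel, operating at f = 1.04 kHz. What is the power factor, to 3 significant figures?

0.128

ω = 2πf = 6535 rad/s
X_L = ωL = 0.902 Ω
Parallel: admittances add. Y = 1/R + 1/(jωL)
Y = (0.143 − j1.11) S
|Y| = 1.12 S → |Z| = 1/|Y| = 0.894 Ω, ∠Z = −∠Y = 82.7°
cos φ = cos(82.7°) = 0.128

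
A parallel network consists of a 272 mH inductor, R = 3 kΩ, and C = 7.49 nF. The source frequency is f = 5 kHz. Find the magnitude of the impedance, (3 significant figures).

ω = 2πf = 31420 rad/s
X_L = ωL = 8550 Ω
X_C = 1/(ωC) = 4250 Ω
Parallel: admittances add. Y = 1/R + 1/(jωL) + jωC
Y = (0.000333 + j0.000118) S
|Y| = 0.000354 S → |Z| = 1/|Y| = 2830 Ω, ∠Z = −∠Y = -19.5°

2830 Ω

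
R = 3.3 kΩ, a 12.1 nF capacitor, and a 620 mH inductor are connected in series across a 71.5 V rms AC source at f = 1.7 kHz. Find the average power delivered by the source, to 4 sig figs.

1.390 W

ω = 2πf = 10680 rad/s
X_L = ωL = 6622 Ω
X_C = 1/(ωC) = 7737 Ω
Net reactance X = X_L − X_C = -1115 Ω
Z = 3300 − j1115 Ω
|Z| = √(3300² + 1115²) = 3483 Ω
∠Z = arctan(-1115/3300) = -18.67°
I = V/|Z| = 20.53 mA
P = VI cos φ = 71.5 × 0.02053 × cos(-18.67°) = 1.390 W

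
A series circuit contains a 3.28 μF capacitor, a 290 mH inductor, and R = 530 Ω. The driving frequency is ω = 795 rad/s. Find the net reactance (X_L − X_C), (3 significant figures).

-153 Ω

X_L = ωL = 231 Ω
X_C = 1/(ωC) = 383 Ω
X = 231 − 383 = -153 Ω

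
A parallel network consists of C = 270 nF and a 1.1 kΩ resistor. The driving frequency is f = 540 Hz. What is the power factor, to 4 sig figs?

0.7044

ω = 2πf = 3393 rad/s
X_C = 1/(ωC) = 1092 Ω
Parallel: admittances add. Y = 1/R + jωC
Y = (0.0009091 + j0.0009161) S
|Y| = 0.001291 S → |Z| = 1/|Y| = 774.8 Ω, ∠Z = −∠Y = -45.22°
cos φ = cos(-45.22°) = 0.7044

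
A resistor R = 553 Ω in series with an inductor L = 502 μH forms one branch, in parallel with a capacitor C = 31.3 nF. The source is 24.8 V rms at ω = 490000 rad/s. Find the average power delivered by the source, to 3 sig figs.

X_L = ωL = 246 Ω
X_C = 1/(ωC) = 65.2 Ω
Branch 1 (R+jX_L): Z₁ = 553 + j246 Ω, |Z₁| = 605 Ω
Branch 2 (−jX_C): Z₂ = −j65.2 Ω
Parallel: Z = Z₁Z₂/(Z₁+Z₂), |Z| = 67.8 Ω, ∠Z = -84.1°
I = V/|Z| = 366 mA
P = VI cos φ = 24.8 × 0.366 × cos(-84.1°) = 928 mW

928 mW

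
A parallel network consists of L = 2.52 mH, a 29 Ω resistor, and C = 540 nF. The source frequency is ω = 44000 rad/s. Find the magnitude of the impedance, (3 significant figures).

26.7 Ω

X_L = ωL = 111 Ω
X_C = 1/(ωC) = 42.1 Ω
Parallel: admittances add. Y = 1/R + 1/(jωL) + jωC
Y = (0.0345 + j0.0147) S
|Y| = 0.0375 S → |Z| = 1/|Y| = 26.7 Ω, ∠Z = −∠Y = -23.1°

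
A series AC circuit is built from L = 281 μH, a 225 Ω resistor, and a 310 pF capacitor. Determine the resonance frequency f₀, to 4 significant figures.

539.2 kHz

ω₀ = 1/√(LC) = 1/√(0.000281 × 3.1e-10) = 3.388e+06 rad/s
f₀ = ω₀/(2π) = 539.2 kHz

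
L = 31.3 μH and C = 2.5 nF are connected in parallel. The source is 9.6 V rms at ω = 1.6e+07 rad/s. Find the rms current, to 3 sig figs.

365 mA

X_L = ωL = 501 Ω
X_C = 1/(ωC) = 25.0 Ω
Parallel: admittances add. Y = 1/(jωL) + jωC
Y = (0 + j0.0380) S
|Y| = 0.0380 S → |Z| = 1/|Y| = 26.3 Ω, ∠Z = −∠Y = -90.0°
I = V/|Z| = 9.6/26.3 = 365 mA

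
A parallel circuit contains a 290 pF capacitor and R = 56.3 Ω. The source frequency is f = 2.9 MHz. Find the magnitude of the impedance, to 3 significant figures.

54.0 Ω

ω = 2πf = 1.822e+07 rad/s
X_C = 1/(ωC) = 189 Ω
Parallel: admittances add. Y = 1/R + jωC
Y = (0.0178 + j0.00528) S
|Y| = 0.0185 S → |Z| = 1/|Y| = 54.0 Ω, ∠Z = −∠Y = -16.6°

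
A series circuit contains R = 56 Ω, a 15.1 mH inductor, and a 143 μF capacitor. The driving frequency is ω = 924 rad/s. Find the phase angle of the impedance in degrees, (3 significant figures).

6.50°

X_L = ωL = 14.0 Ω
X_C = 1/(ωC) = 7.57 Ω
Net reactance X = X_L − X_C = 6.38 Ω
Z = 56.0 + j6.38 Ω
|Z| = √(56.0² + 6.38²) = 56.4 Ω
∠Z = arctan(6.38/56.0) = 6.50°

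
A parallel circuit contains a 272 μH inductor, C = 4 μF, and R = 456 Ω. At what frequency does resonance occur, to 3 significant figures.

4.83 kHz

ω₀ = 1/√(LC) = 1/√(0.000272 × 4e-06) = 30320 rad/s
f₀ = ω₀/(2π) = 4.83 kHz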